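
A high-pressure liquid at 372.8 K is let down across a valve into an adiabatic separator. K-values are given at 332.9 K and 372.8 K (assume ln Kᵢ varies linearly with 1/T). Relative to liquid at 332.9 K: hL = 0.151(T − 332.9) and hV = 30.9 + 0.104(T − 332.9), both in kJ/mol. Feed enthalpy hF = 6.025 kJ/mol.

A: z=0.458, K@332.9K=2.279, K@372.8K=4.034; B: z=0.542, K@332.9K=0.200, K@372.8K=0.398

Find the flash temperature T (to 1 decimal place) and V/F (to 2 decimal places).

T = 335.3 K, V/F = 0.18

Adiabatic flash: solve Rachford–Rice at each trial T, then check hF = ψ·hV(T) + (1−ψ)·hL(T).
  T = 332.9 K: K = (2.279, 0.200), RR gives ψ = 0.149, H_out = 4.596 kJ/mol
  T = 372.8 K: K = (4.034, 0.398), RR gives ψ = 0.582, H_out = 22.922 kJ/mol
  T = 352.9 K: K = (3.084, 0.288), RR gives ψ = 0.383, H_out = 14.497 kJ/mol
  T = 342.9 K: K = (2.663, 0.241), RR gives ψ = 0.278, H_out = 9.959 kJ/mol
  T = 337.9 K: K = (2.466, 0.220), RR gives ψ = 0.217, H_out = 7.424 kJ/mol
  T = 335.4 K: K = (2.371, 0.210), RR gives ψ = 0.184, H_out = 6.054 kJ/mol
  T = 334.1 K: K = (2.323, 0.205), RR gives ψ = 0.166, H_out = 5.308 kJ/mol
Linear interpolation between T = 334.1 (H_out = 5.308) and T = 335.4 (H_out = 6.054) on hF = 6.025 gives T ≈ 335.3 K, at which ψ = 0.18.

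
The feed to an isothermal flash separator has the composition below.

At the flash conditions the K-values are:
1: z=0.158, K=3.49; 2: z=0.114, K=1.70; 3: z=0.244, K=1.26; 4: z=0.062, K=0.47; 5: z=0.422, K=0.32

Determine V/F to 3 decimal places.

Material balance + equilibrium reduce to Σ zᵢ(Kᵢ−1)/(1+V/F(Kᵢ−1)) = 0.
g(0) = ΣzᵢKᵢ − 1 = 0.217 and g(1) = 1 − Σzᵢ/Kᵢ = -0.757, so a root lies in (0, 1).
Iterate (Newton) starting at V/F = 0.5:
  V/F = 0.500: g = -0.1890, g' = -0.718 → V/F = 0.237
  V/F = 0.237: g = -0.0039, g' = -0.743 → V/F = 0.232
Converged at V/F = 0.232.

V/F = 0.232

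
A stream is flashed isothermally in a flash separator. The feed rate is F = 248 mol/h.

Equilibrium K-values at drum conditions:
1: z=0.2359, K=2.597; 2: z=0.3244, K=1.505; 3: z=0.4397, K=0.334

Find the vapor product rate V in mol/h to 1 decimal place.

Rachford–Rice: g(V/F) = Σ zᵢ(Kᵢ−1)/(1+V/F(Kᵢ−1)) = 0.
Feasibility: ΣzᵢKᵢ = 1.2477, Σzᵢ/Kᵢ = 1.6229 — both > 1, two phases present.
Newton–Raphson from V/F = 0.5:
  V/F = 0.5000: g = -0.09877, g' = -0.6771 → V/F = 0.3541
  V/F = 0.3541: g = -0.00361, g' = -0.6390 → V/F = 0.3485
Converged at V/F = 0.3485.
Then V = V/F·F = 0.3485·248 = 86.4 mol/h and L = F − V = 161.6 mol/h.

V = 86.4 mol/h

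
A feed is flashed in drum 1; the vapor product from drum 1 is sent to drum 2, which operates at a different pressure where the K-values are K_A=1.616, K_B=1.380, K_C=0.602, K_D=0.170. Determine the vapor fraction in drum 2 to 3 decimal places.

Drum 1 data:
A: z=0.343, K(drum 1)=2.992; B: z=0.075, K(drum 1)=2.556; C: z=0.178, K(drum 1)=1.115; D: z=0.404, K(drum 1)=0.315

Drum 1:
Material balance + equilibrium reduce to Σ zᵢ(Kᵢ−1)/(1+ψ₁(Kᵢ−1)) = 0.
g(0) = ΣzᵢKᵢ − 1 = 0.544 and g(1) = 1 − Σzᵢ/Kᵢ = -0.586, so a root lies in (0, 1).
Iterate (Newton) starting at ψ₁ = 0.65:
  ψ₁ = 0.650: g = -0.1240, g' = -0.921 → ψ₁ = 0.515
  ψ₁ = 0.515: g = -0.0065, g' = -0.842 → ψ₁ = 0.508
Converged at ψ₁ = 0.508.
Drum-1 compositions:
  A: x = 0.171, y = 0.510
  B: x = 0.042, y = 0.107
  C: x = 0.168, y = 0.188
  D: x = 0.619, y = 0.195
Drum-2 feed = drum-1 vapor: z₂ = (0.5103, 0.1071, 0.1875, 0.1951).
Drum 2:
Material balance + equilibrium reduce to Σ zᵢ(Kᵢ−1)/(1+ψ₂(Kᵢ−1)) = 0.
g(0) = ΣzᵢKᵢ − 1 = 0.118 and g(1) = 1 − Σzᵢ/Kᵢ = -0.853, so a root lies in (0, 1).
Newton–Raphson from ψ₂ = 0.56:
  ψ₂ = 0.560: g = -0.1313, g' = -0.636 → ψ₂ = 0.353
  ψ₂ = 0.353: g = -0.0220, g' = -0.452 → ψ₂ = 0.305
  ψ₂ = 0.305: g = -0.0006, g' = -0.429 → ψ₂ = 0.303
Converged at ψ₂ = 0.303.
  A: x = 0.430, y = 0.695
  B: x = 0.096, y = 0.133
  C: x = 0.213, y = 0.128
  D: x = 0.261, y = 0.044

V/F (drum 2) = 0.303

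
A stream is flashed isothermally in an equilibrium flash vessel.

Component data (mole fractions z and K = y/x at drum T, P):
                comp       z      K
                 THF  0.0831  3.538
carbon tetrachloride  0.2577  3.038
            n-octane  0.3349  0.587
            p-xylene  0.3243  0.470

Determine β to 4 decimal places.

Iterate (Newton) starting at β = 0.46:
  β = 0.4600: g = -0.02967, g' = -0.6454 → β = 0.4140
  β = 0.4140: g = 0.00064, g' = -0.6748 → β = 0.4150
Converged at β = 0.4150.

β = 0.4150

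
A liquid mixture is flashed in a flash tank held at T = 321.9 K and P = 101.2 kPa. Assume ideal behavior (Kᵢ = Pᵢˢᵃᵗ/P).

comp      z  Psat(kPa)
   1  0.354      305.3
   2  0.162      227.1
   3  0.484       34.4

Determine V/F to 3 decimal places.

V/F = 0.503

Raoult's law: Kᵢ = Pᵢˢᵃᵗ/P = Pᵢˢᵃᵗ/101.2.
  K_1 = 305.3/101.2 = 3.01680, K_2 = 227.1/101.2 = 2.24407, K_3 = 34.4/101.2 = 0.33992
Material balance + equilibrium reduce to Σ zᵢ(Kᵢ−1)/(1+V/F(Kᵢ−1)) = 0.
Check two-phase: ΣzᵢKᵢ = 1.596 > 1 and Σzᵢ/Kᵢ = 1.613 > 1, so g(0) = 0.596 > 0 and g(1) = -0.613 < 0.
Iterate (Newton) starting at V/F = 0.54:
  V/F = 0.540: g = -0.0341, g' = -0.929 → V/F = 0.503
Converged at V/F = 0.503.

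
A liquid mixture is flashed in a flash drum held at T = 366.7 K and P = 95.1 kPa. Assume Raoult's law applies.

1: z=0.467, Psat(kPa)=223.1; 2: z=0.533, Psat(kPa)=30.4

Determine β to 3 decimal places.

Raoult's law: Kᵢ = Pᵢˢᵃᵗ/P = Pᵢˢᵃᵗ/95.1.
  K_1 = 223.1/95.1 = 2.34595, K_2 = 30.4/95.1 = 0.31966
Let β = V/F and solve Σ zᵢ(Kᵢ−1)/(1+β(Kᵢ−1)) = 0.
g(0) = ΣzᵢKᵢ − 1 = 0.266 and g(1) = 1 − Σzᵢ/Kᵢ = -0.866, so a root lies in (0, 1).
Binary case is linear: z₁(K₁−1)(1+β(K₂−1)) + z₂(K₂−1)(1+β(K₁−1)) = 0
⇒ β = [z₁(K₁−1)+z₂(K₂−1)] / [−(K₁−1)(K₂−1)] = 0.2659/0.9157 = 0.290

β = 0.290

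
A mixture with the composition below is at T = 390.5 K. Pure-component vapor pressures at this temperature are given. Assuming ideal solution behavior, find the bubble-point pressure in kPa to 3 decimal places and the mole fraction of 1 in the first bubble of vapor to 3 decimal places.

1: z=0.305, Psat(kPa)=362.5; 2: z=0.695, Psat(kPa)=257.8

Pbub = 289.733 kPa, y_1 = 0.382

At the bubble point ψ → 0, so ΣzᵢKᵢ = 1 with Kᵢ = Pᵢˢᵃᵗ/P ⇒ P = ΣzᵢPᵢˢᵃᵗ.
P = 0.305·362.5 + 0.695·257.8 = 289.733 kPa
yᵢ = zᵢPᵢˢᵃᵗ/P ⇒ y_1 = 0.305·362.5/289.733 = 0.382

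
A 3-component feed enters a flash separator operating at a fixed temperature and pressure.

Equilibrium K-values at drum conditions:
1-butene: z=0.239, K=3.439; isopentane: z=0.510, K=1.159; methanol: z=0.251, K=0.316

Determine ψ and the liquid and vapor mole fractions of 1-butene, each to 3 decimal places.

Material balance + equilibrium reduce to Σ zᵢ(Kᵢ−1)/(1+ψ(Kᵢ−1)) = 0.
g(0) = ΣzᵢKᵢ − 1 = 0.492 and g(1) = 1 − Σzᵢ/Kᵢ = -0.304, so a root lies in (0, 1).
Newton iteration, ψ⁰ = 0.5:
  ψ = 0.500: g = 0.0768, g' = -0.571 → ψ = 0.635
  ψ = 0.635: g = -0.0009, g' = -0.596 → ψ = 0.633
Converged at ψ = 0.633.
Compositions from xᵢ = zᵢ/(1+ψ(Kᵢ−1)), yᵢ = Kᵢxᵢ:
  1-butene: x = 0.094, y = 0.323
  isopentane: x = 0.463, y = 0.537
  methanol: x = 0.443, y = 0.140

ψ = 0.633, x_1-butene = 0.094, y_1-butene = 0.323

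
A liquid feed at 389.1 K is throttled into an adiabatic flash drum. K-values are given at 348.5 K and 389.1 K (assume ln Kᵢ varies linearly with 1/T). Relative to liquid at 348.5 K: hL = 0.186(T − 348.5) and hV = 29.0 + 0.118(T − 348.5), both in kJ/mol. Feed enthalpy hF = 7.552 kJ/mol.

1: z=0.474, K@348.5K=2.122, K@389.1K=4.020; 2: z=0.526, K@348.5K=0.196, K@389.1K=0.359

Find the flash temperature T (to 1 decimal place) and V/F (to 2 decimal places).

T = 354.9 K, V/F = 0.22

Adiabatic flash: solve Rachford–Rice at each trial T, then check hF = ψ·hV(T) + (1−ψ)·hL(T).
  T = 348.5 K: K = (2.122, 0.196), RR gives ψ = 0.121, H_out = 3.502 kJ/mol
  T = 389.1 K: K = (4.020, 0.359), RR gives ψ = 0.565, H_out = 22.385 kJ/mol
  T = 368.8 K: K = (2.973, 0.270), RR gives ψ = 0.382, H_out = 14.337 kJ/mol
  T = 358.6 K: K = (2.521, 0.231), RR gives ψ = 0.270, H_out = 9.537 kJ/mol
  T = 353.6 K: K = (2.318, 0.213), RR gives ψ = 0.203, H_out = 6.773 kJ/mol
  T = 356.1 K: K = (2.418, 0.222), RR gives ψ = 0.238, H_out = 8.199 kJ/mol
  T = 354.9 K: K = (2.370, 0.218), RR gives ψ = 0.222, H_out = 7.527 kJ/mol
Linear interpolation between T = 354.9 (H_out = 7.527) and T = 356.1 (H_out = 8.199) on hF = 7.552 gives T ≈ 354.9 K, at which ψ = 0.22.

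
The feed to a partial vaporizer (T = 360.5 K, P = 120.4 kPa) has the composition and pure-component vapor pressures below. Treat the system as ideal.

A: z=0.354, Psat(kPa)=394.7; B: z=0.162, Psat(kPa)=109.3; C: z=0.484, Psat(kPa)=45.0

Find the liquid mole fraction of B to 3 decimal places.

Raoult's law: Kᵢ = Pᵢˢᵃᵗ/P = Pᵢˢᵃᵗ/120.4.
  K_A = 394.7/120.4 = 3.27824, K_B = 109.3/120.4 = 0.90781, K_C = 45.0/120.4 = 0.37375
Iterate (Newton) starting at β = 0.34:
  β = 0.340: g = 0.0539, g' = -0.891 → β = 0.401
  β = 0.401: g = 0.0016, g' = -0.842 → β = 0.402
Converged at β = 0.402.
Compositions from xᵢ = zᵢ/(1+β(Kᵢ−1)), yᵢ = Kᵢxᵢ:
  A: x = 0.185, y = 0.605
  B: x = 0.168, y = 0.153
  C: x = 0.647, y = 0.242

x_B = 0.168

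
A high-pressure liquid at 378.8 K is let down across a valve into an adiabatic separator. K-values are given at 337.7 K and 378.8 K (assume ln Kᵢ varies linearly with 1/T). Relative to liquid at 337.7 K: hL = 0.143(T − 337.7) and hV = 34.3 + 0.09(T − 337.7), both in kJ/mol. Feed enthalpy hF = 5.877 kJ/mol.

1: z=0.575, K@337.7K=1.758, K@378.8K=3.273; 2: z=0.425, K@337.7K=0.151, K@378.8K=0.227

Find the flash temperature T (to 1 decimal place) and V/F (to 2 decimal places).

T = 339.8 K, V/F = 0.16

Adiabatic flash: solve Rachford–Rice at each trial T, then check hF = ψ·hV(T) + (1−ψ)·hL(T).
  T = 337.7 K: K = (1.758, 0.151), RR gives ψ = 0.117, H_out = 3.999 kJ/mol
  T = 378.8 K: K = (3.273, 0.227), RR gives ψ = 0.557, H_out = 23.765 kJ/mol
  T = 358.2 K: K = (2.440, 0.187), RR gives ψ = 0.412, H_out = 16.626 kJ/mol
  T = 347.9 K: K = (2.079, 0.169), RR gives ψ = 0.298, H_out = 11.515 kJ/mol
  T = 342.8 K: K = (1.914, 0.160), RR gives ψ = 0.219, H_out = 8.198 kJ/mol
  T = 340.2 K: K = (1.834, 0.155), RR gives ψ = 0.171, H_out = 6.194 kJ/mol
  T = 338.9 K: K = (1.794, 0.153), RR gives ψ = 0.144, H_out = 5.089 kJ/mol
Linear interpolation between T = 338.9 (H_out = 5.089) and T = 340.2 (H_out = 6.194) on hF = 5.877 gives T ≈ 339.8 K, at which ψ = 0.16.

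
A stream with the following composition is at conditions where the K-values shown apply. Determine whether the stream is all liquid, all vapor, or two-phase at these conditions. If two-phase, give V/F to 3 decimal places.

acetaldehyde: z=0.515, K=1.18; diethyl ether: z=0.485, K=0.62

all liquid

ΣzᵢKᵢ = 0.908; Σzᵢ/Kᵢ = 1.219.
Since ΣzᵢKᵢ < 1 the mixture is below its bubble point — single liquid phase.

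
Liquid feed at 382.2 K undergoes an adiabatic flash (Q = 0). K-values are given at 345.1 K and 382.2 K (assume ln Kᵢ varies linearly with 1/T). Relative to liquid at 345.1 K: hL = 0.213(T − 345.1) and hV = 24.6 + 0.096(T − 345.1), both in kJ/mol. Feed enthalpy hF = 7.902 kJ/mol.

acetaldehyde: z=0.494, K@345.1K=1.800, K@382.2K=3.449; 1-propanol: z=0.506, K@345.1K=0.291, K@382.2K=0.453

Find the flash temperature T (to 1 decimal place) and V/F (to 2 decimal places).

T = 352.9 K, V/F = 0.26

Adiabatic flash: solve Rachford–Rice at each trial T, then check hF = ψ·hV(T) + (1−ψ)·hL(T).
  T = 345.1 K: K = (1.800, 0.291), RR gives ψ = 0.064, H_out = 1.581 kJ/mol
  T = 382.2 K: K = (3.449, 0.453), RR gives ψ = 0.696, H_out = 22.013 kJ/mol
  T = 363.6 K: K = (2.531, 0.367), RR gives ψ = 0.450, H_out = 14.034 kJ/mol
  T = 354.4 K: K = (2.146, 0.328), RR gives ψ = 0.294, H_out = 8.883 kJ/mol
  T = 349.8 K: K = (1.970, 0.309), RR gives ψ = 0.193, H_out = 5.653 kJ/mol
  T = 352.1 K: K = (2.056, 0.319), RR gives ψ = 0.246, H_out = 7.342 kJ/mol
Linear interpolation between T = 352.1 (H_out = 7.342) and T = 354.4 (H_out = 8.883) on hF = 7.902 gives T ≈ 352.9 K, at which ψ = 0.26.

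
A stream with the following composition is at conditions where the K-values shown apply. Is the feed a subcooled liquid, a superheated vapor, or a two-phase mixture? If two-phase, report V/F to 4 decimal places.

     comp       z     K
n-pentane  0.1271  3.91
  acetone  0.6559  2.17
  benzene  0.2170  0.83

ΣzᵢKᵢ = 2.1004; Σzᵢ/Kᵢ = 0.5962.
Since Σzᵢ/Kᵢ < 1 the mixture is above its dew point — single vapor phase.

superheated vapor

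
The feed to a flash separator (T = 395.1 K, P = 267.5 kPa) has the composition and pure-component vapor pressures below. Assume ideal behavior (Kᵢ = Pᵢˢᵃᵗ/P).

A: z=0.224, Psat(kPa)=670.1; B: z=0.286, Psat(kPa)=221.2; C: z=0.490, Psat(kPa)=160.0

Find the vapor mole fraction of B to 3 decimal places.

y_B = 0.244

Raoult's law: Kᵢ = Pᵢˢᵃᵗ/P = Pᵢˢᵃᵗ/267.5.
  K_A = 670.1/267.5 = 2.50505, K_B = 221.2/267.5 = 0.82692, K_C = 160.0/267.5 = 0.59813
Material balance + equilibrium reduce to Σ zᵢ(Kᵢ−1)/(1+β(Kᵢ−1)) = 0.
Feasibility: ΣzᵢKᵢ = 1.091, Σzᵢ/Kᵢ = 1.255 — both > 1, two phases present.
Newton–Raphson from β = 0.47:
  β = 0.470: g = -0.0992, g' = -0.304 → β = 0.144
  β = 0.144: g = 0.0172, g' = -0.441 → β = 0.183
  β = 0.183: g = 0.0006, g' = -0.413 → β = 0.185
Converged at β = 0.185.
Compositions from xᵢ = zᵢ/(1+β(Kᵢ−1)), yᵢ = Kᵢxᵢ:
  A: x = 0.175, y = 0.439
  B: x = 0.295, y = 0.244
  C: x = 0.529, y = 0.317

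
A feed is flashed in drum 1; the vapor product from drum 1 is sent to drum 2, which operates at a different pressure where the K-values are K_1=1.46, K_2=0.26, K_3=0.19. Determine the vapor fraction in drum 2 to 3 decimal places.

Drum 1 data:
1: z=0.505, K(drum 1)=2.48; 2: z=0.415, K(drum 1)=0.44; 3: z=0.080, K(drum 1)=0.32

V/F (drum 2) = 0.279

Drum 1:
Rachford–Rice: g(ψ₁) = Σ zᵢ(Kᵢ−1)/(1+ψ₁(Kᵢ−1)) = 0.
Check two-phase: ΣzᵢKᵢ = 1.461 > 1 and Σzᵢ/Kᵢ = 1.397 > 1, so g(0) = 0.461 > 0 and g(1) = -0.397 < 0.
Newton–Raphson from ψ₁ = 0.5:
  ψ₁ = 0.500: g = 0.0243, g' = -0.701 → ψ₁ = 0.535
Converged at ψ₁ = 0.535.
Drum-1 compositions:
  1: x = 0.282, y = 0.699
  2: x = 0.592, y = 0.261
  3: x = 0.126, y = 0.040
Drum-2 feed = drum-1 vapor: z₂ = (0.6991, 0.2607, 0.0402).
Drum 2:
Let ψ₂ = V/F and solve Σ zᵢ(Kᵢ−1)/(1+ψ₂(Kᵢ−1)) = 0.
g(0) = ΣzᵢKᵢ − 1 = 0.096 and g(1) = 1 − Σzᵢ/Kᵢ = -0.693, so a root lies in (0, 1).
Newton–Raphson from ψ₂ = 0.5:
  ψ₂ = 0.500: g = -0.0995, g' = -0.532 → ψ₂ = 0.313
  ψ₂ = 0.313: g = -0.0136, g' = -0.402 → ψ₂ = 0.279
Converged at ψ₂ = 0.279.
  1: x = 0.620, y = 0.905
  2: x = 0.328, y = 0.085
  3: x = 0.052, y = 0.010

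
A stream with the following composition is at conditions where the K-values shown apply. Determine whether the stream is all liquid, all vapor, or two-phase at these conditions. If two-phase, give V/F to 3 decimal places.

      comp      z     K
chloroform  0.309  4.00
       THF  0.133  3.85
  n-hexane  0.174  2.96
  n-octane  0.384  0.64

all vapor

ΣzᵢKᵢ = 2.509; Σzᵢ/Kᵢ = 0.771.
Since Σzᵢ/Kᵢ < 1 the mixture is above its dew point — single vapor phase.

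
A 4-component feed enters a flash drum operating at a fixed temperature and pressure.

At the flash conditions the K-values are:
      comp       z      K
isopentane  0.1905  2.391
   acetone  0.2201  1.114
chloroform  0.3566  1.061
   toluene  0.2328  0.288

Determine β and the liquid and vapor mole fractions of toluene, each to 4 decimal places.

Let β = V/F and solve Σ zᵢ(Kᵢ−1)/(1+β(Kᵢ−1)) = 0.
Check two-phase: ΣzᵢKᵢ = 1.1461 > 1 and Σzᵢ/Kᵢ = 1.4217 > 1, so g(0) = 0.1461 > 0 and g(1) = -0.4217 < 0.
Newton iteration, β⁰ = 0.51:
  β = 0.5100: g = -0.06043, g' = -0.4209 → β = 0.3664
  β = 0.3664: g = -0.00337, g' = -0.3817 → β = 0.3576
Converged at β = 0.3576.
Compositions from xᵢ = zᵢ/(1+β(Kᵢ−1)), yᵢ = Kᵢxᵢ:
  isopentane: x = 0.1272, y = 0.3042
  acetone: x = 0.2115, y = 0.2356
  chloroform: x = 0.3490, y = 0.3703
  toluene: x = 0.3123, y = 0.0899

β = 0.3576, x_toluene = 0.3123, y_toluene = 0.0899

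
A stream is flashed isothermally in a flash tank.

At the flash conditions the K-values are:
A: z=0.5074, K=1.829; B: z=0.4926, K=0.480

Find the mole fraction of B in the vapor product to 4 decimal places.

y_B = 0.2950

Binary case is linear: z₁(K₁−1)(1+V/F(K₂−1)) + z₂(K₂−1)(1+V/F(K₁−1)) = 0
⇒ V/F = [z₁(K₁−1)+z₂(K₂−1)] / [−(K₁−1)(K₂−1)] = 0.16448/0.43108 = 0.3816
Compositions from xᵢ = zᵢ/(1+V/F(Kᵢ−1)), yᵢ = Kᵢxᵢ:
  A: x = 0.3855, y = 0.7050
  B: x = 0.6145, y = 0.2950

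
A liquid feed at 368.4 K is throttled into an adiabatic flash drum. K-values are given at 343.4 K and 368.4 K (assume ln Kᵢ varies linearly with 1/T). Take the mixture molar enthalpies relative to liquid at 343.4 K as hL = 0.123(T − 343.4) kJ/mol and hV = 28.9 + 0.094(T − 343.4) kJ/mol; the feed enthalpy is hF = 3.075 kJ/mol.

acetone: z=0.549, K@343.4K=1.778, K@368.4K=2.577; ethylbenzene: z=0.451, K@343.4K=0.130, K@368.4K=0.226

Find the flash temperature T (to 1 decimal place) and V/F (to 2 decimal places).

Adiabatic flash: solve Rachford–Rice at each trial T, then check hF = ψ·hV(T) + (1−ψ)·hL(T).
  T = 343.4 K: K = (1.778, 0.130), RR gives ψ = 0.051, H_out = 1.484 kJ/mol
  T = 368.4 K: K = (2.577, 0.226), RR gives ψ = 0.423, H_out = 15.002 kJ/mol
  T = 355.9 K: K = (2.155, 0.173), RR gives ψ = 0.273, H_out = 9.336 kJ/mol
  T = 349.6 K: K = (1.959, 0.150), RR gives ψ = 0.176, H_out = 5.812 kJ/mol
  T = 346.5 K: K = (1.867, 0.140), RR gives ψ = 0.118, H_out = 3.785 kJ/mol
  T = 344.9 K: K = (1.821, 0.135), RR gives ψ = 0.085, H_out = 2.637 kJ/mol
Linear interpolation between T = 344.9 (H_out = 2.637) and T = 346.5 (H_out = 3.785) on hF = 3.075 gives T ≈ 345.5 K, at which ψ = 0.10.

T = 345.5 K, V/F = 0.10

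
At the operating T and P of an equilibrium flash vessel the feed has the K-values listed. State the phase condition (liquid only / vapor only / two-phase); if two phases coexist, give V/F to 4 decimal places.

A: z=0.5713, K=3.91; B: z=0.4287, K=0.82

ΣzᵢKᵢ = 2.5853; Σzᵢ/Kᵢ = 0.6689.
Since Σzᵢ/Kᵢ < 1 the mixture is above its dew point — single vapor phase.

vapor only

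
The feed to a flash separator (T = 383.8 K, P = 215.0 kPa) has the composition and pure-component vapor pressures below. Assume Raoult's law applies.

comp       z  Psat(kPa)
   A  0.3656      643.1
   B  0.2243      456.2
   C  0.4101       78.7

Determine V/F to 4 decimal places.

Raoult's law: Kᵢ = Pᵢˢᵃᵗ/P = Pᵢˢᵃᵗ/215.0.
  K_A = 643.1/215.0 = 2.991163, K_B = 456.2/215.0 = 2.121860, K_C = 78.7/215.0 = 0.366047
Material balance + equilibrium reduce to Σ zᵢ(Kᵢ−1)/(1+V/F(Kᵢ−1)) = 0.
g(0) = ΣzᵢKᵢ − 1 = 0.7196 and g(1) = 1 − Σzᵢ/Kᵢ = -0.3483, so a root lies in (0, 1).
Iterate (Newton) starting at V/F = 0.5:
  V/F = 0.5000: g = 0.14536, g' = -0.8331 → V/F = 0.6745
  V/F = 0.6745: g = -0.00024, g' = -0.8585 → V/F = 0.6742
Converged at V/F = 0.6742.

V/F = 0.6742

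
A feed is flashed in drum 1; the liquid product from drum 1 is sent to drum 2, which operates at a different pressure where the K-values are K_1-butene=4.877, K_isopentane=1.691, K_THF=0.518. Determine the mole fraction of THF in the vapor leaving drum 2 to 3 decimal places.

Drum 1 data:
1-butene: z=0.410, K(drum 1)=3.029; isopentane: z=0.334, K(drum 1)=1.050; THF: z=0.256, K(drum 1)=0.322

y_THF (drum 2) = 0.374

Drum 1:
Rachford–Rice: g(ψ₁) = Σ zᵢ(Kᵢ−1)/(1+ψ₁(Kᵢ−1)) = 0.
Check two-phase: ΣzᵢKᵢ = 1.675 > 1 and Σzᵢ/Kᵢ = 1.248 > 1, so g(0) = 0.675 > 0 and g(1) = -0.248 < 0.
Newton iteration, ψ₁⁰ = 0.5:
  ψ₁ = 0.500: g = 0.1667, g' = -0.686 → ψ₁ = 0.743
  ψ₁ = 0.743: g = -0.0018, g' = -0.747 → ψ₁ = 0.740
Converged at ψ₁ = 0.740.
Drum-1 compositions:
  1-butene: x = 0.164, y = 0.496
  isopentane: x = 0.322, y = 0.338
  THF: x = 0.514, y = 0.166
Drum-2 feed = drum-1 liquid: z₂ = (0.1638, 0.3221, 0.5141).
Drum 2:
Let ψ₂ = V/F and solve Σ zᵢ(Kᵢ−1)/(1+ψ₂(Kᵢ−1)) = 0.
g(0) = ΣzᵢKᵢ − 1 = 0.610 and g(1) = 1 − Σzᵢ/Kᵢ = -0.216, so a root lies in (0, 1).
Newton–Raphson from ψ₂ = 0.5:
  ψ₂ = 0.500: g = 0.0551, g' = -0.577 → ψ₂ = 0.595
  ψ₂ = 0.595: g = 0.0021, g' = -0.537 → ψ₂ = 0.599
Converged at ψ₂ = 0.599.
  1-butene: x = 0.049, y = 0.240
  isopentane: x = 0.228, y = 0.385
  THF: x = 0.723, y = 0.374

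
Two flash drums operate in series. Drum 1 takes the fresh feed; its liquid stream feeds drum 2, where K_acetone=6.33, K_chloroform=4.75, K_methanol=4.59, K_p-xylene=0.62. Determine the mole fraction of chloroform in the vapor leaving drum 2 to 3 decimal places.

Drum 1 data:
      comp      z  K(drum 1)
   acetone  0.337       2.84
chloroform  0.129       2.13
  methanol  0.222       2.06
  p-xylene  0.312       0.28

Drum 1:
Iterate (Newton) starting at ψ₁ = 0.33:
  ψ₁ = 0.330: g = 0.3717, g' = -0.944 → ψ₁ = 0.724
  ψ₁ = 0.724: g = 0.0103, g' = -1.045 → ψ₁ = 0.734
  ψ₁ = 0.734: g = -0.0001, g' = -1.061 → ψ₁ = 0.733
Converged at ψ₁ = 0.733.
Drum-1 compositions:
  acetone: x = 0.143, y = 0.407
  chloroform: x = 0.071, y = 0.150
  methanol: x = 0.125, y = 0.257
  p-xylene: x = 0.661, y = 0.185
Drum-2 feed = drum-1 liquid: z₂ = (0.1434, 0.0705, 0.1249, 0.6611).
Drum 2:
Let ψ₂ = V/F and solve Σ zᵢ(Kᵢ−1)/(1+ψ₂(Kᵢ−1)) = 0.
g(0) = ΣzᵢKᵢ − 1 = 1.226 and g(1) = 1 − Σzᵢ/Kᵢ = -0.131, so a root lies in (0, 1).
Newton iteration, ψ₂⁰ = 0.31:
  ψ₂ = 0.310: g = 0.3380, g' = -1.275 → ψ₂ = 0.575
  ψ₂ = 0.575: g = 0.0966, g' = -0.674 → ψ₂ = 0.719
  ψ₂ = 0.719: g = 0.0095, g' = -0.554 → ψ₂ = 0.736
Converged at ψ₂ = 0.736.
  acetone: x = 0.029, y = 0.184
  chloroform: x = 0.019, y = 0.089
  methanol: x = 0.034, y = 0.157
  p-xylene: x = 0.918, y = 0.569

y_chloroform (drum 2) = 0.089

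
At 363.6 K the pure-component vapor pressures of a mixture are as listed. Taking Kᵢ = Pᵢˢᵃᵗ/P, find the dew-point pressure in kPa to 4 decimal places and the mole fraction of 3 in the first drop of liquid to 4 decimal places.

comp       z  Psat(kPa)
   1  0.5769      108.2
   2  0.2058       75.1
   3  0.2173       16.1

Pdew = 46.3628 kPa, x_3 = 0.6258

At the dew point ψ → 1, so Σzᵢ/Kᵢ = 1 with Kᵢ = Pᵢˢᵃᵗ/P ⇒ 1/P = Σzᵢ/Pᵢˢᵃᵗ.
1/P = 0.5769/108.2 + 0.2058/75.1 + 0.2173/16.1 = 0.0215690 ⇒ P = 46.3628 kPa
xᵢ = zᵢP/Pᵢˢᵃᵗ ⇒ x_3 = 0.2173·46.3628/16.1 = 0.6258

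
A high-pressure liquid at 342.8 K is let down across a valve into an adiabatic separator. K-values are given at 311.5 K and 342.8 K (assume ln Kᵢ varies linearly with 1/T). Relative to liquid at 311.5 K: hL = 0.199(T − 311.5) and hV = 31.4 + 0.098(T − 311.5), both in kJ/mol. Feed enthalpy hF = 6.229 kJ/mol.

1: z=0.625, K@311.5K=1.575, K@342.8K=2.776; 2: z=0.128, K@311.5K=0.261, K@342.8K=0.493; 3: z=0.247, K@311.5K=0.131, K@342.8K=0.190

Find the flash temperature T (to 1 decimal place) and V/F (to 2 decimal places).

Adiabatic flash: solve Rachford–Rice at each trial T, then check hF = ψ·hV(T) + (1−ψ)·hL(T).
  T = 311.5 K: K = (1.575, 0.261, 0.131), RR gives ψ = 0.105, H_out = 3.308 kJ/mol
  T = 342.8 K: K = (2.776, 0.493, 0.190), RR gives ψ = 0.647, H_out = 24.489 kJ/mol
  T = 327.1 K: K = (2.118, 0.364, 0.159), RR gives ψ = 0.468, H_out = 17.068 kJ/mol
  T = 319.3 K: K = (1.833, 0.309, 0.145), RR gives ψ = 0.329, H_out = 11.633 kJ/mol
  T = 315.4 K: K = (1.701, 0.284, 0.138), RR gives ψ = 0.233, H_out = 8.002 kJ/mol
  T = 313.4 K: K = (1.635, 0.272, 0.134), RR gives ψ = 0.172, H_out = 5.761 kJ/mol
Linear interpolation between T = 313.4 (H_out = 5.761) and T = 315.4 (H_out = 8.002) on hF = 6.229 gives T ≈ 313.8 K, at which ψ = 0.19.

T = 313.8 K, V/F = 0.19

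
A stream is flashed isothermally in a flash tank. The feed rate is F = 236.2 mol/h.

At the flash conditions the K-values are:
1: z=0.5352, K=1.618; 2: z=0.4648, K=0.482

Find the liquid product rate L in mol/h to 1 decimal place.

L = 169.8 mol/h

Let β = V/F and solve Σ zᵢ(Kᵢ−1)/(1+β(Kᵢ−1)) = 0.
g(0) = ΣzᵢKᵢ − 1 = 0.0900 and g(1) = 1 − Σzᵢ/Kᵢ = -0.2951, so a root lies in (0, 1).
Newton–Raphson from β = 0.62:
  β = 0.6200: g = -0.11554, g' = -0.3775 → β = 0.3139
  β = 0.3139: g = -0.01050, g' = -0.3212 → β = 0.2812
  β = 0.2812: g = -0.00003, g' = -0.3192 → β = 0.2811
Converged at β = 0.2811.
Then V = β·F = 0.2811·236.2 = 66.4 mol/h and L = F − V = 169.8 mol/h.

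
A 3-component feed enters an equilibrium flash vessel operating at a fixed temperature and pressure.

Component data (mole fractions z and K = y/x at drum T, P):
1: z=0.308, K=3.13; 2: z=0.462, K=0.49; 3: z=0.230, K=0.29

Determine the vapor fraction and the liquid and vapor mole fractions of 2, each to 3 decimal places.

Let ψ = V/F and solve Σ zᵢ(Kᵢ−1)/(1+ψ(Kᵢ−1)) = 0.
g(0) = ΣzᵢKᵢ − 1 = 0.257 and g(1) = 1 − Σzᵢ/Kᵢ = -0.834, so a root lies in (0, 1).
Iterate (Newton) starting at ψ = 0.5:
  ψ = 0.500: g = -0.2518, g' = -0.823 → ψ = 0.194
  ψ = 0.194: g = 0.0133, g' = -1.004 → ψ = 0.207
Converged at ψ = 0.207.
Compositions from xᵢ = zᵢ/(1+ψ(Kᵢ−1)), yᵢ = Kᵢxᵢ:
  1: x = 0.214, y = 0.669
  2: x = 0.517, y = 0.253
  3: x = 0.270, y = 0.078

ψ = 0.207, x_2 = 0.517, y_2 = 0.253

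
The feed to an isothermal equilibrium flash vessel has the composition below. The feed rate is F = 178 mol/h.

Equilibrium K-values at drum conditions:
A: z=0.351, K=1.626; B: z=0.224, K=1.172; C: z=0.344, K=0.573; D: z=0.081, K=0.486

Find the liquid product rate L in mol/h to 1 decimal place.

Iterate (Newton) starting at ψ = 0.5:
  ψ = 0.500: g = -0.0400, g' = -0.226 → ψ = 0.323
  ψ = 0.323: g = -0.0010, g' = -0.216 → ψ = 0.318
Converged at ψ = 0.318.
Then V = ψ·F = 0.3182·178 = 56.6 mol/h and L = F − V = 121.4 mol/h.

L = 121.4 mol/h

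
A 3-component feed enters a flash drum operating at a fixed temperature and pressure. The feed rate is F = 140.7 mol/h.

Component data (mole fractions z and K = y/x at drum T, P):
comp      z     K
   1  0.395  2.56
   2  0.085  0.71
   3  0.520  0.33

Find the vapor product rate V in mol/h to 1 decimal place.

V = 34.9 mol/h

Material balance + equilibrium reduce to Σ zᵢ(Kᵢ−1)/(1+ψ(Kᵢ−1)) = 0.
Feasibility: ΣzᵢKᵢ = 1.243, Σzᵢ/Kᵢ = 1.850 — both > 1, two phases present.
Newton–Raphson from ψ = 0.5:
  ψ = 0.500: g = -0.2066, g' = -0.841 → ψ = 0.254
  ψ = 0.254: g = -0.0055, g' = -0.840 → ψ = 0.248
Converged at ψ = 0.248.
Then V = ψ·F = 0.2479·140.7 = 34.9 mol/h and L = F − V = 105.8 mol/h.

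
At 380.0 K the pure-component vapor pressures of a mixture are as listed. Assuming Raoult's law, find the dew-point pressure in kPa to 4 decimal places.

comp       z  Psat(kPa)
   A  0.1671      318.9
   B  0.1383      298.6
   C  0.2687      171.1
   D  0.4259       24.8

At the dew point ψ → 1, so Σzᵢ/Kᵢ = 1 with Kᵢ = Pᵢˢᵃᵗ/P ⇒ 1/P = Σzᵢ/Pᵢˢᵃᵗ.
1/P = 0.1671/318.9 + 0.1383/298.6 + 0.2687/171.1 + 0.4259/24.8 = 0.0197310 ⇒ P = 50.6818 kPa

Pdew = 50.6818 kPa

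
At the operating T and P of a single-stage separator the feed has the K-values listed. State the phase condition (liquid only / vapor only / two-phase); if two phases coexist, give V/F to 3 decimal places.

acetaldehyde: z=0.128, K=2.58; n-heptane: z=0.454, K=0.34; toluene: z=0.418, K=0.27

liquid only

ΣzᵢKᵢ = 0.597; Σzᵢ/Kᵢ = 2.933.
Since ΣzᵢKᵢ < 1 the mixture is below its bubble point — single liquid phase.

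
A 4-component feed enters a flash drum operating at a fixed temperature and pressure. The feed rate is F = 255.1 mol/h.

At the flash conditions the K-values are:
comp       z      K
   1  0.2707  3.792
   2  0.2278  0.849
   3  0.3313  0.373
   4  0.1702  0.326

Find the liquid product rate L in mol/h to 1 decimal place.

Material balance + equilibrium reduce to Σ zᵢ(Kᵢ−1)/(1+ψ(Kᵢ−1)) = 0.
Check two-phase: ΣzᵢKᵢ = 1.3990 > 1 and Σzᵢ/Kᵢ = 1.7500 > 1, so g(0) = 0.3990 > 0 and g(1) = -0.7500 < 0.
Newton–Raphson from ψ = 0.5:
  ψ = 0.5000: g = -0.19738, g' = -0.8259 → ψ = 0.2610
  ψ = 0.2610: g = 0.01380, g' = -1.0118 → ψ = 0.2747
  ψ = 0.2747: g = 0.00016, g' = -0.9881 → ψ = 0.2748
Converged at ψ = 0.2748.
Then V = ψ·F = 0.2748·255.1 = 70.1 mol/h and L = F − V = 185.0 mol/h.

L = 185.0 mol/h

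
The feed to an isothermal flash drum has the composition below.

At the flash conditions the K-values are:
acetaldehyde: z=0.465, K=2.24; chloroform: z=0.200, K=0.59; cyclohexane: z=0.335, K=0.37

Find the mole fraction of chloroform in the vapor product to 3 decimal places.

y_chloroform = 0.142

Rachford–Rice: g(ψ) = Σ zᵢ(Kᵢ−1)/(1+ψ(Kᵢ−1)) = 0.
g(0) = ΣzᵢKᵢ − 1 = 0.284 and g(1) = 1 − Σzᵢ/Kᵢ = -0.452, so a root lies in (0, 1).
Newton–Raphson from ψ = 0.65:
  ψ = 0.650: g = -0.1499, g' = -0.663 → ψ = 0.424
  ψ = 0.424: g = -0.0092, g' = -0.604 → ψ = 0.409
Converged at ψ = 0.409.
Compositions from xᵢ = zᵢ/(1+ψ(Kᵢ−1)), yᵢ = Kᵢxᵢ:
  acetaldehyde: x = 0.309, y = 0.691
  chloroform: x = 0.240, y = 0.142
  cyclohexane: x = 0.451, y = 0.167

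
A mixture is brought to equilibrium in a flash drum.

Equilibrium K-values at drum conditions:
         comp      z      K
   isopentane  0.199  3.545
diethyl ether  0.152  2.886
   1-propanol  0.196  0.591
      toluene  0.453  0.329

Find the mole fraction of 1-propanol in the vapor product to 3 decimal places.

y_1-propanol = 0.132

Newton iteration, ψ⁰ = 0.59:
  ψ = 0.590: g = -0.2707, g' = -0.943 → ψ = 0.303
  ψ = 0.303: g = -0.0046, g' = -0.994 → ψ = 0.298
Converged at ψ = 0.298.
Compositions from xᵢ = zᵢ/(1+ψ(Kᵢ−1)), yᵢ = Kᵢxᵢ:
  isopentane: x = 0.113, y = 0.401
  diethyl ether: x = 0.097, y = 0.281
  1-propanol: x = 0.223, y = 0.132
  toluene: x = 0.566, y = 0.186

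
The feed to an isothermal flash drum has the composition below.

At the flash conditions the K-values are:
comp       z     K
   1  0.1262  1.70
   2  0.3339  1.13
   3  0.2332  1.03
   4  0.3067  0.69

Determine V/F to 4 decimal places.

V/F = 0.5071

Material balance + equilibrium reduce to Σ zᵢ(Kᵢ−1)/(1+V/F(Kᵢ−1)) = 0.
Check two-phase: ΣzᵢKᵢ = 1.0437 > 1 and Σzᵢ/Kᵢ = 1.0406 > 1, so g(0) = 0.0437 > 0 and g(1) = -0.0406 < 0.
Newton iteration, V/F⁰ = 0.66:
  V/F = 0.6600: g = -0.01227, g' = -0.0805 → V/F = 0.5076
  V/F = 0.5076: g = -0.00004, g' = -0.0803 → V/F = 0.5071
Converged at V/F = 0.5071.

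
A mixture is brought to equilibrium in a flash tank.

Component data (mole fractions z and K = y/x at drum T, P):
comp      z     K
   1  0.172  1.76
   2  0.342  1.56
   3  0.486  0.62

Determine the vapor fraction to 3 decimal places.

Material balance + equilibrium reduce to Σ zᵢ(Kᵢ−1)/(1+ψ(Kᵢ−1)) = 0.
g(0) = ΣzᵢKᵢ − 1 = 0.138 and g(1) = 1 − Σzᵢ/Kᵢ = -0.101, so a root lies in (0, 1).
Newton–Raphson from ψ = 0.5:
  ψ = 0.500: g = 0.0163, g' = -0.225 → ψ = 0.573
Converged at ψ = 0.573.

ψ = 0.573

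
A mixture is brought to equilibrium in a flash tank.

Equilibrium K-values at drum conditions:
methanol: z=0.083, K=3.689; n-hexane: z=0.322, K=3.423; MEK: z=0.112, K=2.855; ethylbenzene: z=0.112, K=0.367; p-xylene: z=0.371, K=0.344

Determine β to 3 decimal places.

β = 0.587

Newton iteration, β⁰ = 0.36:
  β = 0.360: g = 0.2442, g' = -1.182 → β = 0.567
  β = 0.567: g = 0.0205, g' = -1.035 → β = 0.587
Converged at β = 0.587.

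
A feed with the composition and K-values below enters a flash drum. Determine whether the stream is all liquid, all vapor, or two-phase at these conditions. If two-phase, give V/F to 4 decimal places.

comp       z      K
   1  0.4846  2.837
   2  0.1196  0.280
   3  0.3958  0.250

ΣzᵢKᵢ = 1.5072; Σzᵢ/Kᵢ = 2.1812.
Both exceed 1, so a two-phase solution exists.
Let ψ = V/F and solve Σ zᵢ(Kᵢ−1)/(1+ψ(Kᵢ−1)) = 0.
Iterate (Newton) starting at ψ = 0.5:
  ψ = 0.5000: g = -0.14550, g' = -1.1656 → ψ = 0.3752
  ψ = 0.3752: g = -0.00407, g' = -1.1206 → ψ = 0.3715
Converged at ψ = 0.3715.

two-phase, V/F = 0.3715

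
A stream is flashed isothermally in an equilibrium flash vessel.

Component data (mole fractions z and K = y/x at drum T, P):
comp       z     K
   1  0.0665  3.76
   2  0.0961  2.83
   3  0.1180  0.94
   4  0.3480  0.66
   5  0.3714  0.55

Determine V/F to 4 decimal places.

V/F = 0.0823

Material balance + equilibrium reduce to Σ zᵢ(Kᵢ−1)/(1+V/F(Kᵢ−1)) = 0.
Check two-phase: ΣzᵢKᵢ = 1.0669 > 1 and Σzᵢ/Kᵢ = 1.3797 > 1, so g(0) = 0.0669 > 0 and g(1) = -0.3797 < 0.
Newton–Raphson from V/F = 0.34:
  V/F = 0.3400: g = -0.13524, g' = -0.4138 → V/F = 0.0132
  V/F = 0.0132: g = 0.05473, g' = -0.8955 → V/F = 0.0743
  V/F = 0.0743: g = 0.00570, g' = -0.7215 → V/F = 0.0822
  V/F = 0.0822: g = 0.00007, g' = -0.7038 → V/F = 0.0823
Converged at V/F = 0.0823.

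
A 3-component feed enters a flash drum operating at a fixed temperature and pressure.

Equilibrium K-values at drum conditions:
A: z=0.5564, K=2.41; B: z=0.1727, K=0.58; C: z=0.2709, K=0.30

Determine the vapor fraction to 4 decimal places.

Let ψ = V/F and solve Σ zᵢ(Kᵢ−1)/(1+ψ(Kᵢ−1)) = 0.
Feasibility: ΣzᵢKᵢ = 1.5224, Σzᵢ/Kᵢ = 1.4316 — both > 1, two phases present.
Newton iteration, ψ⁰ = 0.5:
  ψ = 0.5000: g = 0.07658, g' = -0.7435 → ψ = 0.6030
  ψ = 0.6030: g = -0.00125, g' = -0.7752 → ψ = 0.6014
Converged at ψ = 0.6014.

ψ = 0.6014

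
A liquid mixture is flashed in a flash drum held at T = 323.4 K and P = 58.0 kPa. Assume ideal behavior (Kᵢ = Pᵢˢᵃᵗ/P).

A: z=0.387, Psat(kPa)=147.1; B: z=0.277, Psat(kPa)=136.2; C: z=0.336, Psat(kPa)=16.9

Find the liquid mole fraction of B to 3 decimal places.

x_B = 0.142

Raoult's law: Kᵢ = Pᵢˢᵃᵗ/P = Pᵢˢᵃᵗ/58.0.
  K_A = 147.1/58.0 = 2.53621, K_B = 136.2/58.0 = 2.34828, K_C = 16.9/58.0 = 0.29138
Newton iteration, ψ⁰ = 0.5:
  ψ = 0.500: g = 0.1906, g' = -0.876 → ψ = 0.717
  ψ = 0.717: g = -0.0117, g' = -1.035 → ψ = 0.706
Converged at ψ = 0.706.
Compositions from xᵢ = zᵢ/(1+ψ(Kᵢ−1)), yᵢ = Kᵢxᵢ:
  A: x = 0.186, y = 0.471
  B: x = 0.142, y = 0.333
  C: x = 0.672, y = 0.196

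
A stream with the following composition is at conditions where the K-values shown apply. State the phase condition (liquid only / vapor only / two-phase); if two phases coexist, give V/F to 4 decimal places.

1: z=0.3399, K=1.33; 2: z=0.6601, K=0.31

liquid only

ΣzᵢKᵢ = 0.6567; Σzᵢ/Kᵢ = 2.3849.
Since ΣzᵢKᵢ < 1 the mixture is below its bubble point — single liquid phase.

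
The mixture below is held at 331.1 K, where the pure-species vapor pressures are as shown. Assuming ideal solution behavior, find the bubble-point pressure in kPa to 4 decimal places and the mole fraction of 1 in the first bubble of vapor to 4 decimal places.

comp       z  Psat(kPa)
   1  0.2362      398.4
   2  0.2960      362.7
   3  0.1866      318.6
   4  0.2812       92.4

At the bubble point ψ → 0, so ΣzᵢKᵢ = 1 with Kᵢ = Pᵢˢᵃᵗ/P ⇒ P = ΣzᵢPᵢˢᵃᵗ.
P = 0.2362·398.4 + 0.2960·362.7 + 0.1866·318.6 + 0.2812·92.4 = 286.8949 kPa
yᵢ = zᵢPᵢˢᵃᵗ/P ⇒ y_1 = 0.2362·398.4/286.8949 = 0.3280

Pbub = 286.8949 kPa, y_1 = 0.3280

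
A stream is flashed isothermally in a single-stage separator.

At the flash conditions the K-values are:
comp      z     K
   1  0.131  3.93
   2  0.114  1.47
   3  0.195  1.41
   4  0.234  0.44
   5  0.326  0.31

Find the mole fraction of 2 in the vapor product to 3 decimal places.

Newton iteration, V/F⁰ = 0.32:
  V/F = 0.320: g = -0.1330, g' = -0.709 → V/F = 0.132
  V/F = 0.132: g = 0.0138, g' = -0.909 → V/F = 0.148
Converged at V/F = 0.148.
Compositions from xᵢ = zᵢ/(1+V/F(Kᵢ−1)), yᵢ = Kᵢxᵢ:
  1: x = 0.091, y = 0.359
  2: x = 0.107, y = 0.157
  3: x = 0.184, y = 0.259
  4: x = 0.255, y = 0.112
  5: x = 0.363, y = 0.113

y_2 = 0.157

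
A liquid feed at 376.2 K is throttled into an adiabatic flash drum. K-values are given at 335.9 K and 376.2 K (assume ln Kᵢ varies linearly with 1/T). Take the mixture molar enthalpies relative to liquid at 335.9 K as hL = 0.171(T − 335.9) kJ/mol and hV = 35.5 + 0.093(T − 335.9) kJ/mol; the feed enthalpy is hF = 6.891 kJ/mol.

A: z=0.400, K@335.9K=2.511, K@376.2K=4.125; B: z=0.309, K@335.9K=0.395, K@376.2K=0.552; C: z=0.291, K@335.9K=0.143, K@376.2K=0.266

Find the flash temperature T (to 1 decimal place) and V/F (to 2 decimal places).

Adiabatic flash: solve Rachford–Rice at each trial T, then check hF = ψ·hV(T) + (1−ψ)·hL(T).
  T = 335.9 K: K = (2.511, 0.395, 0.143), RR gives ψ = 0.151, H_out = 5.358 kJ/mol
  T = 376.2 K: K = (4.125, 0.552, 0.266), RR gives ψ = 0.474, H_out = 22.242 kJ/mol
  T = 356.0 K: K = (3.262, 0.471, 0.198), RR gives ψ = 0.333, H_out = 14.721 kJ/mol
  T = 345.9 K: K = (2.871, 0.432, 0.169), RR gives ψ = 0.250, H_out = 10.398 kJ/mol
  T = 340.9 K: K = (2.688, 0.414, 0.156), RR gives ψ = 0.204, H_out = 8.001 kJ/mol
  T = 338.4 K: K = (2.598, 0.404, 0.149), RR gives ψ = 0.178, H_out = 6.714 kJ/mol
  T = 339.6 K: K = (2.641, 0.409, 0.152), RR gives ψ = 0.190, H_out = 7.340 kJ/mol
Linear interpolation between T = 338.4 (H_out = 6.714) and T = 339.6 (H_out = 7.340) on hF = 6.891 gives T ≈ 338.7 K, at which ψ = 0.18.

T = 338.7 K, V/F = 0.18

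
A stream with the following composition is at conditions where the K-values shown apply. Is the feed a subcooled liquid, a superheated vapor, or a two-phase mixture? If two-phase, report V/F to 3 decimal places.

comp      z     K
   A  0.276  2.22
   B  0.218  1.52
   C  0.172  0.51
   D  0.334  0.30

ΣzᵢKᵢ = 1.132; Σzᵢ/Kᵢ = 1.718.
Both exceed 1, so a two-phase solution exists.
Material balance + equilibrium reduce to Σ zᵢ(Kᵢ−1)/(1+ψ(Kᵢ−1)) = 0.
Iterate (Newton) starting at ψ = 0.46:
  ψ = 0.460: g = -0.1465, g' = -0.632 → ψ = 0.228
  ψ = 0.228: g = -0.0084, g' = -0.583 → ψ = 0.214
Converged at ψ = 0.214.

two-phase, V/F = 0.214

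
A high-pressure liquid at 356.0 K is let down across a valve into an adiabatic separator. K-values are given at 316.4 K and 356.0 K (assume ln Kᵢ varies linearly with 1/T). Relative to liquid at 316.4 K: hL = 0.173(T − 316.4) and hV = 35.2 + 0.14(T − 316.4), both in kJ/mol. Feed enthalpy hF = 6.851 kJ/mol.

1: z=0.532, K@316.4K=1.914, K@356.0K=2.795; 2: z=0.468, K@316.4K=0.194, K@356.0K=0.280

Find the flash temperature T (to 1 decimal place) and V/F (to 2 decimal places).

T = 319.1 K, V/F = 0.18

Adiabatic flash: solve Rachford–Rice at each trial T, then check hF = ψ·hV(T) + (1−ψ)·hL(T).
  T = 316.4 K: K = (1.914, 0.194), RR gives ψ = 0.148, H_out = 5.210 kJ/mol
  T = 356.0 K: K = (2.795, 0.280), RR gives ψ = 0.478, H_out = 23.057 kJ/mol
  T = 336.2 K: K = (2.339, 0.236), RR gives ψ = 0.346, H_out = 15.393 kJ/mol
  T = 326.3 K: K = (2.122, 0.214), RR gives ψ = 0.260, H_out = 10.786 kJ/mol
  T = 321.4 K: K = (2.018, 0.204), RR gives ψ = 0.209, H_out = 8.182 kJ/mol
  T = 318.9 K: K = (1.966, 0.199), RR gives ψ = 0.180, H_out = 6.741 kJ/mol
  T = 320.1 K: K = (1.991, 0.202), RR gives ψ = 0.194, H_out = 7.443 kJ/mol
Linear interpolation between T = 318.9 (H_out = 6.741) and T = 320.1 (H_out = 7.443) on hF = 6.851 gives T ≈ 319.1 K, at which ψ = 0.18.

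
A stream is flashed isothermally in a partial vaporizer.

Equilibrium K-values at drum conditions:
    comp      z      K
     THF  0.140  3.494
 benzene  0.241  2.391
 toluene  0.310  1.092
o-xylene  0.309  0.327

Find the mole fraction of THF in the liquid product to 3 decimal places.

x_THF = 0.056

Iterate (Newton) starting at ψ = 0.37:
  ψ = 0.370: g = 0.1536, g' = -0.689 → ψ = 0.593
  ψ = 0.593: g = 0.0057, g' = -0.672 → ψ = 0.601
Converged at ψ = 0.601.
Compositions from xᵢ = zᵢ/(1+ψ(Kᵢ−1)), yᵢ = Kᵢxᵢ:
  THF: x = 0.056, y = 0.196
  benzene: x = 0.131, y = 0.314
  toluene: x = 0.294, y = 0.321
  o-xylene: x = 0.519, y = 0.170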